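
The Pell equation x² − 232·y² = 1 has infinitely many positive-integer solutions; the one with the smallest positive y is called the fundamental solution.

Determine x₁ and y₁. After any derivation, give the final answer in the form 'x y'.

19603 1287

√232 → a₀=15, period (4,3,7,3,4,30); ℓ=6 even so k=5
step 0: (15, 1)  from 15·(1,0) + (0,1)
step 1: (61, 4)  from 4·(15,1) + (1,0)
step 2: (198, 13)  from 3·(61,4) + (15,1)
step 3: (1447, 95)  from 7·(198,13) + (61,4)
step 4: (4539, 298)  from 3·(1447,95) + (198,13)
step 5: (19603, 1287)  from 4·(4539,298) + (1447,95)
(x₁, y₁) = (19603, 1287);  19603² − 232·1287² = 1 ✓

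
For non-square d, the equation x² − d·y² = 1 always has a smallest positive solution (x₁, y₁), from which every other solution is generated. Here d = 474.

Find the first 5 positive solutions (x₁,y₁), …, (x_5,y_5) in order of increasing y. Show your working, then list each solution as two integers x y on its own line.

193549 8890
74922430801 3441301220
29002323118011949 1332120819650670
11226741274261267003201 515661305041693754440
4345849093754985611287088749 199611459857697448136564450

√474 = [21; 1,3,2,1,1,…,3,1,42, …], period ℓ=14 (even) → k=13
i=0: a=21 ⇒ p=21, q=1
…
i=2: a=3 ⇒ p=87, q=4
i=3: a=2 ⇒ p=196, q=9
i=4: a=1 ⇒ p=283, q=13
i=5: a=1 ⇒ p=479, q=22
i=6: a=1 ⇒ p=762, q=35
i=7: a=6 ⇒ p=5051, q=232
i=8: a=1 ⇒ p=5813, q=267
i=9: a=1 ⇒ p=10864, q=499
i=10: a=1 ⇒ p=16677, q=766
i=11: a=2 ⇒ p=44218, q=2031
i=12: a=3 ⇒ p=149331, q=6859
i=13: a=1 ⇒ p=193549, q=8890
fundamental: x₁=193549, y₁=8890  (since 37461215401 − 474·79032100 = 1)
k=2:  x_2 = 193549·193549+474·8890·8890 = 74922430801,  y_2 = 193549·8890+8890·193549 = 3441301220
k=3:  x_3 = 193549·74922430801+474·8890·3441301220 = 29002323118011949,  y_3 = 193549·3441301220+8890·74922430801 = 1332120819650670
k=4:  x_4 = 193549·29002323118011949+474·8890·1332120819650670 = 11226741274261267003201,  y_4 = 193549·1332120819650670+8890·29002323118011949 = 515661305041693754440
k=5:  x_5 = 193549·11226741274261267003201+474·8890·515661305041693754440 = 4345849093754985611287088749,  y_5 = 193549·515661305041693754440+8890·11226741274261267003201 = 199611459857697448136564450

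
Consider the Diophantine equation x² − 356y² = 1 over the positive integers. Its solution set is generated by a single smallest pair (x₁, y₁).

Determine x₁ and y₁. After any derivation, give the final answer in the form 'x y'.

500001 26500

√356 → a₀=18, period (1,6,1,1,2,…,6,1,36); ℓ=14 even so k=13
i=0: a=18 ⇒ p=18, q=1
…
i=2: a=6 ⇒ p=132, q=7
…
i=5: a=2 ⇒ p=717, q=38
i=6: a=1 ⇒ p=1000, q=53
…
i=9: a=2 ⇒ p=28151, q=1492
…
i=12: a=6 ⇒ p=433982, q=23001
i=13: a=1 ⇒ p=500001, q=26500
→ (500001, 26500).  Check: 500001²=250001000001, 356·26500²=250001000000, difference 1.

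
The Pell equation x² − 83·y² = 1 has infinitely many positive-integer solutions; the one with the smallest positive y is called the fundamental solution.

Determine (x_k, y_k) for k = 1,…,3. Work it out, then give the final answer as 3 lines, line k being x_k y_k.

82 9
13447 1476
2205226 242055

[9; 9,18] for √83; ℓ=2 ⇒ convergent index 1
k=0  a_k=9  p_k/q_k = 9/1
k=1  a_k=9  p_k/q_k = 82/9
(x₁, y₁) = (82, 9);  82² − 83·9² = 1 ✓
n=2: (82,9)∘(82,9) = (82·82+83·9·9, 82·9+9·82) = (13447,1476)
n=3: (13447,1476)∘(82,9) = (82·13447+83·9·1476, 82·1476+9·13447) = (2205226,242055)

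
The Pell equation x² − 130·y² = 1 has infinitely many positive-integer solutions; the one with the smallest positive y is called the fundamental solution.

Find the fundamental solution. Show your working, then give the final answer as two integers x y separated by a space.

6499 570

d=130: √d = [11; 2,2,22] (ℓ=3, odd), read p_5/q_5
k=0  a_k=11  p_k/q_k = 11/1
k=1  a_k=2  p_k/q_k = 23/2
k=2  a_k=2  p_k/q_k = 57/5
…
k=4  a_k=2  p_k/q_k = 2611/229
k=5  a_k=2  p_k/q_k = 6499/570
(x₁, y₁) = (6499, 570);  6499² − 130·570² = 1 ✓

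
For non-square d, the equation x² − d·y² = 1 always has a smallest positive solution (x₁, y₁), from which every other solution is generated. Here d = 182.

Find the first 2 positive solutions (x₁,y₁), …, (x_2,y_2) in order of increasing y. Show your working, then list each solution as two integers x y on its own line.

√182 = [13; 2,26, …], period ℓ=2 (even) → k=1
step 0: (13, 1)  from 13·(1,0) + (0,1)
step 1: (27, 2)  from 2·(13,1) + (1,0)
→ (27, 2).  Check: 27²=729, 182·2²=728, difference 1.
(27+2√182)^2 = 1457 + 108√182

27 2
1457 108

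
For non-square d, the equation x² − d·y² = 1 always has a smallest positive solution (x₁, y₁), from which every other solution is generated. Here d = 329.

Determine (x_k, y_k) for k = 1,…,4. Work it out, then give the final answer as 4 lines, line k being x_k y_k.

√329 → a₀=18, period (7,4,2,1,1,4,1,1,2,4,7,36); ℓ=12 even so k=11
k=0  a_k=18  p_k/q_k = 18/1
k=1  a_k=7  p_k/q_k = 127/7
k=2  a_k=4  p_k/q_k = 526/29
k=3  a_k=2  p_k/q_k = 1179/65
k=4  a_k=1  p_k/q_k = 1705/94
k=5  a_k=1  p_k/q_k = 2884/159
k=6  a_k=4  p_k/q_k = 13241/730
k=7  a_k=1  p_k/q_k = 16125/889
k=8  a_k=1  p_k/q_k = 29366/1619
k=9  a_k=2  p_k/q_k = 74857/4127
k=10  a_k=4  p_k/q_k = 328794/18127
k=11  a_k=7  p_k/q_k = 2376415/131016
fundamental: x₁=2376415, y₁=131016  (since 5647348252225 − 329·17165192256 = 1)
(x_2, y_2) = (2376415·2376415 + 329·131016·131016, 2376415·131016 + 131016·2376415) = (11294696504449, 622696775280)
(x_3, y_3) = (2376415·11294696504449 + 329·131016·622696775280, 2376415·622696775280 + 131016·11294696504449) = (53681772387237964255, 2959571914453911384)
(x_4, y_4) = (2376415·53681772387237964255 + 329·131016·2959571914453911384, 2376415·2959571914453911384 + 131016·53681772387237964255) = (255140338255224918953587201, 14066342182173360946441440)

2376415 131016
11294696504449 622696775280
53681772387237964255 2959571914453911384
255140338255224918953587201 14066342182173360946441440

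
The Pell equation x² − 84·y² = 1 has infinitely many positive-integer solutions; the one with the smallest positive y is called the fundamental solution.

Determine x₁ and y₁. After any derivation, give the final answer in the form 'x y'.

55 6

√84 = [9; 6,18, …], period ℓ=2 (even) → k=1
i=0: a=9 ⇒ p=9, q=1
i=1: a=6 ⇒ p=55, q=6
→ (55, 6).  Check: 55²=3025, 84·6²=3024, difference 1.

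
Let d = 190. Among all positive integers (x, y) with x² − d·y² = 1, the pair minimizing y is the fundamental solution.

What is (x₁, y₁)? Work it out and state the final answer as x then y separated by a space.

d=190: √d = [13; 1,3,1,1,1,…,3,1,26] (ℓ=14, even), read p_13/q_13
step 0: (13, 1)  from 13·(1,0) + (0,1)
step 1: (14, 1)  from 1·(13,1) + (1,0)
step 2: (55, 4)  from 3·(14,1) + (13,1)
…
step 4: (124, 9)  from 1·(69,5) + (55,4)
step 5: (193, 14)  from 1·(124,9) + (69,5)
step 6: (510, 37)  from 2·(193,14) + (124,9)
…
step 8: (2936, 213)  from 2·(1213,88) + (510,37)
step 9: (4149, 301)  from 1·(2936,213) + (1213,88)
step 10: (7085, 514)  from 1·(4149,301) + (2936,213)
step 11: (11234, 815)  from 1·(7085,514) + (4149,301)
step 12: (40787, 2959)  from 3·(11234,815) + (7085,514)
step 13: (52021, 3774)  from 1·(40787,2959) + (11234,815)
→ (52021, 3774).  Check: 52021²=2706184441, 190·3774²=2706184440, difference 1.

52021 3774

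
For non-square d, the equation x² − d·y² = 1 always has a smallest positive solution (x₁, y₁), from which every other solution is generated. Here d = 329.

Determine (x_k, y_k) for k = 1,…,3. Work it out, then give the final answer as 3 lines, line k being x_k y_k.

2376415 131016
11294696504449 622696775280
53681772387237964255 2959571914453911384

d=329: √d = [18; 7,4,2,1,1,4,1,1,2,4,7,36] (ℓ=12, even), read p_11/q_11
i=0: a=18 ⇒ p=18, q=1
i=1: a=7 ⇒ p=127, q=7
i=2: a=4 ⇒ p=526, q=29
i=3: a=2 ⇒ p=1179, q=65
i=4: a=1 ⇒ p=1705, q=94
i=5: a=1 ⇒ p=2884, q=159
…
i=8: a=1 ⇒ p=29366, q=1619
…
i=10: a=4 ⇒ p=328794, q=18127
i=11: a=7 ⇒ p=2376415, q=131016
→ (2376415, 131016).  Check: 2376415²=5647348252225, 329·131016²=5647348252224, difference 1.
(2376415+131016√329)^2 = 11294696504449 + 622696775280√329
(2376415+131016√329)^3 = 53681772387237964255 + 2959571914453911384√329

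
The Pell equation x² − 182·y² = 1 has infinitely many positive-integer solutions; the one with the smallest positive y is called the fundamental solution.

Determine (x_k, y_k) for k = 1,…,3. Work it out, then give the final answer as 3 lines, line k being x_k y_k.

√182 → a₀=13, period (2,26); ℓ=2 even so k=1
i=0: a=13 ⇒ p=13, q=1
i=1: a=2 ⇒ p=27, q=2
(x₁, y₁) = (27, 2);  27² − 182·2² = 1 ✓
n=2: (27,2)∘(27,2) = (27·27+182·2·2, 27·2+2·27) = (1457,108)
n=3: (1457,108)∘(27,2) = (27·1457+182·2·108, 27·108+2·1457) = (78651,5830)

27 2
1457 108
78651 5830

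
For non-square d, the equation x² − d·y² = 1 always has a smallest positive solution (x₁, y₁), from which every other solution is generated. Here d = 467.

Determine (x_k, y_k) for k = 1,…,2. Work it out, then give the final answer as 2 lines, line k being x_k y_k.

1625626 75225
5285319783751 244575431700

√467 → a₀=21, period (1,1,1,1,3,…,1,1,42); ℓ=14 even so k=13
step 0: (21, 1)  from 21·(1,0) + (0,1)
step 1: (22, 1)  from 1·(21,1) + (1,0)
…
step 3: (65, 3)  from 1·(43,2) + (22,1)
step 4: (108, 5)  from 1·(65,3) + (43,2)
step 5: (389, 18)  from 3·(108,5) + (65,3)
step 6: (1275, 59)  from 3·(389,18) + (108,5)
step 7: (27164, 1257)  from 21·(1275,59) + (389,18)
step 8: (82767, 3830)  from 3·(27164,1257) + (1275,59)
step 9: (275465, 12747)  from 3·(82767,3830) + (27164,1257)
step 10: (358232, 16577)  from 1·(275465,12747) + (82767,3830)
step 11: (633697, 29324)  from 1·(358232,16577) + (275465,12747)
step 12: (991929, 45901)  from 1·(633697,29324) + (358232,16577)
step 13: (1625626, 75225)  from 1·(991929,45901) + (633697,29324)
fundamental: x₁=1625626, y₁=75225  (since 2642659891876 − 467·5658800625 = 1)
n=2: (1625626,75225)∘(1625626,75225) = (1625626·1625626+467·75225·75225, 1625626·75225+75225·1625626) = (5285319783751,244575431700)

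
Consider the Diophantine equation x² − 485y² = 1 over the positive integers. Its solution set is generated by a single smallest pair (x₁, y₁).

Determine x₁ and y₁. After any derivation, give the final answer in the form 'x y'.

d=485: √d = [22; 44] (ℓ=1, odd), read p_1/q_1
i=0: a=22 ⇒ p=22, q=1
i=1: a=44 ⇒ p=969, q=44
(x₁, y₁) = (969, 44);  969² − 485·44² = 1 ✓

969 44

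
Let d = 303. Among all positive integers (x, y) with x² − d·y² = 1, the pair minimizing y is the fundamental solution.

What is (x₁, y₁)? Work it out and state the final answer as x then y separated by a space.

2524 145

[17; 2,2,5,2,2,34] for √303; ℓ=6 ⇒ convergent index 5
i=0: a=17 ⇒ p=17, q=1
…
i=2: a=2 ⇒ p=87, q=5
i=3: a=5 ⇒ p=470, q=27
i=4: a=2 ⇒ p=1027, q=59
i=5: a=2 ⇒ p=2524, q=145
(x₁, y₁) = (2524, 145);  2524² − 303·145² = 1 ✓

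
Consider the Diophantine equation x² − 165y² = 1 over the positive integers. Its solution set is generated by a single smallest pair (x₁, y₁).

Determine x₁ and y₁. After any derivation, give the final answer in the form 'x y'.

√165 → a₀=12, period (1,5,2,5,1,24); ℓ=6 even so k=5
step 0: (12, 1)  from 12·(1,0) + (0,1)
…
step 2: (77, 6)  from 5·(13,1) + (12,1)
step 3: (167, 13)  from 2·(77,6) + (13,1)
step 4: (912, 71)  from 5·(167,13) + (77,6)
step 5: (1079, 84)  from 1·(912,71) + (167,13)
(x₁, y₁) = (1079, 84);  1079² − 165·84² = 1 ✓

1079 84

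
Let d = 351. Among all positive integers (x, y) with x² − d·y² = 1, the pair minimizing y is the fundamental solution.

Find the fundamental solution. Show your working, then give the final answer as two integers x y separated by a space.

62425 3332

d=351: √d = [18; 1,2,1,3,2,2,2,3,1,2,1,36] (ℓ=12, even), read p_11/q_11
k=0  a_k=18  p_k/q_k = 18/1
k=1  a_k=1  p_k/q_k = 19/1
k=2  a_k=2  p_k/q_k = 56/3
k=3  a_k=1  p_k/q_k = 75/4
…
k=7  a_k=2  p_k/q_k = 3747/200
…
k=10  a_k=2  p_k/q_k = 45882/2449
k=11  a_k=1  p_k/q_k = 62425/3332
→ (62425, 3332).  Check: 62425²=3896880625, 351·3332²=3896880624, difference 1.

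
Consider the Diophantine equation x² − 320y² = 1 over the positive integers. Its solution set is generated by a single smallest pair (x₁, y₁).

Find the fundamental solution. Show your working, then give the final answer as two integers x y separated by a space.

d=320: √d = [17; 1,7,1,34] (ℓ=4, even), read p_3/q_3
i=0: a=17 ⇒ p=17, q=1
i=1: a=1 ⇒ p=18, q=1
i=2: a=7 ⇒ p=143, q=8
i=3: a=1 ⇒ p=161, q=9
(x₁, y₁) = (161, 9);  161² − 320·9² = 1 ✓

161 9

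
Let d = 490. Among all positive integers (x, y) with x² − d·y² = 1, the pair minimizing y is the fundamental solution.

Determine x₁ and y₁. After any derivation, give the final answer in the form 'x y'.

√490 → a₀=22, period (7,2,1,4,4,4,1,2,7,44); ℓ=10 even so k=9
a_0=22:  p_0=22·1+0=22,  q_0=22·0+1=1
a_1=7:  p_1=7·22+1=155,  q_1=7·1+0=7
…
a_3=1:  p_3=1·332+155=487,  q_3=1·15+7=22
…
a_5=4:  p_5=4·2280+487=9607,  q_5=4·103+22=434
a_6=4:  p_6=4·9607+2280=40708,  q_6=4·434+103=1839
a_7=1:  p_7=1·40708+9607=50315,  q_7=1·1839+434=2273
a_8=2:  p_8=2·50315+40708=141338,  q_8=2·2273+1839=6385
a_9=7:  p_9=7·141338+50315=1039681,  q_9=7·6385+2273=46968
→ (1039681, 46968).  Check: 1039681²=1080936581761, 490·46968²=1080936581760, difference 1.

1039681 46968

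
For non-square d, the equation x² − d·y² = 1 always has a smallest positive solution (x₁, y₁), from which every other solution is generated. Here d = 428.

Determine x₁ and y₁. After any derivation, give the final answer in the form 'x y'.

1850887 89466

[20; 1,2,4,1,5,10,5,1,4,2,1,40] for √428; ℓ=12 ⇒ convergent index 11
step 0: (20, 1)  from 20·(1,0) + (0,1)
step 1: (21, 1)  from 1·(20,1) + (1,0)
…
step 3: (269, 13)  from 4·(62,3) + (21,1)
step 4: (331, 16)  from 1·(269,13) + (62,3)
step 5: (1924, 93)  from 5·(331,16) + (269,13)
step 6: (19571, 946)  from 10·(1924,93) + (331,16)
step 7: (99779, 4823)  from 5·(19571,946) + (1924,93)
step 8: (119350, 5769)  from 1·(99779,4823) + (19571,946)
…
step 10: (1273708, 61567)  from 2·(577179,27899) + (119350,5769)
step 11: (1850887, 89466)  from 1·(1273708,61567) + (577179,27899)
(x₁, y₁) = (1850887, 89466);  1850887² − 428·89466² = 1 ✓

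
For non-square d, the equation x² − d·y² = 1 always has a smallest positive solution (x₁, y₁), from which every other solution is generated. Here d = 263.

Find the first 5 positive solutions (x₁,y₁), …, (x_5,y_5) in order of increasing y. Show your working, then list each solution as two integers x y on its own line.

d=263: √d = [16; 4,1,1,1,1,15,1,1,1,1,4,32] (ℓ=12, even), read p_11/q_11
a_0=16:  p_0=16·1+0=16,  q_0=16·0+1=1
…
a_2=1:  p_2=1·65+16=81,  q_2=1·4+1=5
a_3=1:  p_3=1·81+65=146,  q_3=1·5+4=9
a_4=1:  p_4=1·146+81=227,  q_4=1·9+5=14
a_5=1:  p_5=1·227+146=373,  q_5=1·14+9=23
…
a_7=1:  p_7=1·5822+373=6195,  q_7=1·359+23=382
…
a_9=1:  p_9=1·12017+6195=18212,  q_9=1·741+382=1123
a_10=1:  p_10=1·18212+12017=30229,  q_10=1·1123+741=1864
a_11=4:  p_11=4·30229+18212=139128,  q_11=4·1864+1123=8579
→ (139128, 8579).  Check: 139128²=19356600384, 263·8579²=19356600383, difference 1.
n=2: (139128,8579)∘(139128,8579) = (139128·139128+263·8579·8579, 139128·8579+8579·139128) = (38713200767,2387158224)
n=3: (38713200767,2387158224)∘(139128,8579) = (139128·38713200767+263·8579·2387158224, 139128·2387158224+8579·38713200767) = (10772180392483224,664241098768765)
n=4: (10772180392483224,664241098768765)∘(139128,8579) = (139128·10772180392483224+263·8579·664241098768765, 139128·664241098768765+8579·10772180392483224) = (2997423827252098776577,184829071176614315616)
n=5: (2997423827252098776577,184829071176614315616)∘(139128,8579) = (139128·2997423827252098776577+263·8579·184829071176614315616, 139128·184829071176614315616+8579·2997423827252098776577) = (834051164465087816782726488,51429798028655751907276931)

139128 8579
38713200767 2387158224
10772180392483224 664241098768765
2997423827252098776577 184829071176614315616
834051164465087816782726488 51429798028655751907276931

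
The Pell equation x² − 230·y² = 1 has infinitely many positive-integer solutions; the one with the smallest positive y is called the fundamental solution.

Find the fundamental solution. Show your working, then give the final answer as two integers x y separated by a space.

√230 = [15; 6,30, …], period ℓ=2 (even) → k=1
a_0=15:  p_0=15·1+0=15,  q_0=15·0+1=1
a_1=6:  p_1=6·15+1=91,  q_1=6·1+0=6
→ (91, 6).  Check: 91²=8281, 230·6²=8280, difference 1.

91 6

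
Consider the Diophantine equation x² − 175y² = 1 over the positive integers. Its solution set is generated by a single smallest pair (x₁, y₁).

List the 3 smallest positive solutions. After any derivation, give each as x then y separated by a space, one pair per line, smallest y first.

2024 153
8193151 619344
33165873224 2507104359

√175 → a₀=13, period (4,2,1,2,4,26); ℓ=6 even so k=5
i=0: a=13 ⇒ p=13, q=1
…
i=3: a=1 ⇒ p=172, q=13
i=4: a=2 ⇒ p=463, q=35
i=5: a=4 ⇒ p=2024, q=153
→ (2024, 153).  Check: 2024²=4096576, 175·153²=4096575, difference 1.
(x_2, y_2) = (2024·2024 + 175·153·153, 2024·153 + 153·2024) = (8193151, 619344)
(x_3, y_3) = (2024·8193151 + 175·153·619344, 2024·619344 + 153·8193151) = (33165873224, 2507104359)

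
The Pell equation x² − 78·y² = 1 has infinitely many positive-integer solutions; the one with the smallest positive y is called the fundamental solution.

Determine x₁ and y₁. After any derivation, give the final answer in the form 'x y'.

53 6

[8; 1,4,1,16] for √78; ℓ=4 ⇒ convergent index 3
a_0=8:  p_0=8·1+0=8,  q_0=8·0+1=1
a_1=1:  p_1=1·8+1=9,  q_1=1·1+0=1
a_2=4:  p_2=4·9+8=44,  q_2=4·1+1=5
a_3=1:  p_3=1·44+9=53,  q_3=1·5+1=6
→ (53, 6).  Check: 53²=2809, 78·6²=2808, difference 1.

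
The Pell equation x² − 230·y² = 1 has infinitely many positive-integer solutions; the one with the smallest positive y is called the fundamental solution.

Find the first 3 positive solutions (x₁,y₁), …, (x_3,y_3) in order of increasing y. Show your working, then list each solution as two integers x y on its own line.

[15; 6,30] for √230; ℓ=2 ⇒ convergent index 1
i=0: a=15 ⇒ p=15, q=1
i=1: a=6 ⇒ p=91, q=6
(x₁, y₁) = (91, 6);  91² − 230·6² = 1 ✓
n=2: (91,6)∘(91,6) = (91·91+230·6·6, 91·6+6·91) = (16561,1092)
n=3: (16561,1092)∘(91,6) = (91·16561+230·6·1092, 91·1092+6·16561) = (3014011,198738)

91 6
16561 1092
3014011 198738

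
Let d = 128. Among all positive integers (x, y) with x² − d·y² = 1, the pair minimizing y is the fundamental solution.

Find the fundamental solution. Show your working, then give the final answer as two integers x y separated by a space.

577 51

[11; 3,5,3,22] for √128; ℓ=4 ⇒ convergent index 3
step 0: (11, 1)  from 11·(1,0) + (0,1)
step 1: (34, 3)  from 3·(11,1) + (1,0)
step 2: (181, 16)  from 5·(34,3) + (11,1)
step 3: (577, 51)  from 3·(181,16) + (34,3)
fundamental: x₁=577, y₁=51  (since 332929 − 128·2601 = 1)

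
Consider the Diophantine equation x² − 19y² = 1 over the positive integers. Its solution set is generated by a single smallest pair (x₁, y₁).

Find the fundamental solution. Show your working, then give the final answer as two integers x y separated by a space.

[4; 2,1,3,1,2,8] for √19; ℓ=6 ⇒ convergent index 5
a_0=4:  p_0=4·1+0=4,  q_0=4·0+1=1
a_1=2:  p_1=2·4+1=9,  q_1=2·1+0=2
a_2=1:  p_2=1·9+4=13,  q_2=1·2+1=3
…
a_4=1:  p_4=1·48+13=61,  q_4=1·11+3=14
a_5=2:  p_5=2·61+48=170,  q_5=2·14+11=39
fundamental: x₁=170, y₁=39  (since 28900 − 19·1521 = 1)

170 39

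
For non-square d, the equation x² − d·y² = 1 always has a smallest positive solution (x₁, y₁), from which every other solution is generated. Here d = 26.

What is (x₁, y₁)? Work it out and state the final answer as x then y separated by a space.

√26 = [5; 10, …], period ℓ=1 (odd) → k=1
step 0: (5, 1)  from 5·(1,0) + (0,1)
step 1: (51, 10)  from 10·(5,1) + (1,0)
fundamental: x₁=51, y₁=10  (since 2601 − 26·100 = 1)

51 10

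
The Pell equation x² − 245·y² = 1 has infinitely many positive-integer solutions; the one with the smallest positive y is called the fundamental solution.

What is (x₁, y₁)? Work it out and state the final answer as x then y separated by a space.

51841 3312

√245 → a₀=15, period (1,1,1,7,6,7,1,1,1,30); ℓ=10 even so k=9
step 0: (15, 1)  from 15·(1,0) + (0,1)
…
step 4: (360, 23)  from 7·(47,3) + (31,2)
…
step 6: (15809, 1010)  from 7·(2207,141) + (360,23)
step 7: (18016, 1151)  from 1·(15809,1010) + (2207,141)
step 8: (33825, 2161)  from 1·(18016,1151) + (15809,1010)
step 9: (51841, 3312)  from 1·(33825,2161) + (18016,1151)
(x₁, y₁) = (51841, 3312);  51841² − 245·3312² = 1 ✓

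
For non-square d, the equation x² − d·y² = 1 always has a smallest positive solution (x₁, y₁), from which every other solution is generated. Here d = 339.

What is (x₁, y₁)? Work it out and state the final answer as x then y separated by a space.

97970 5321

√339 → a₀=18, period (2,2,2,1,17,1,2,2,2,36); ℓ=10 even so k=9
i=0: a=18 ⇒ p=18, q=1
i=1: a=2 ⇒ p=37, q=2
…
i=3: a=2 ⇒ p=221, q=12
i=4: a=1 ⇒ p=313, q=17
i=5: a=17 ⇒ p=5542, q=301
…
i=7: a=2 ⇒ p=17252, q=937
i=8: a=2 ⇒ p=40359, q=2192
i=9: a=2 ⇒ p=97970, q=5321
(x₁, y₁) = (97970, 5321);  97970² − 339·5321² = 1 ✓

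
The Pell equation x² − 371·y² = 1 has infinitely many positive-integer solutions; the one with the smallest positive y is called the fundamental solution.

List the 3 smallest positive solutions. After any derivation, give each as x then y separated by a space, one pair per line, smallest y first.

1695 88
5746049 298320
19479104415 1011304712

√371 = [19; 3,1,4,1,3,38, …], period ℓ=6 (even) → k=5
a_0=19:  p_0=19·1+0=19,  q_0=19·0+1=1
a_1=3:  p_1=3·19+1=58,  q_1=3·1+0=3
…
a_4=1:  p_4=1·366+77=443,  q_4=1·19+4=23
a_5=3:  p_5=3·443+366=1695,  q_5=3·23+19=88
→ (1695, 88).  Check: 1695²=2873025, 371·88²=2873024, difference 1.
k=2:  x_2 = 1695·1695+371·88·88 = 5746049,  y_2 = 1695·88+88·1695 = 298320
k=3:  x_3 = 1695·5746049+371·88·298320 = 19479104415,  y_3 = 1695·298320+88·5746049 = 1011304712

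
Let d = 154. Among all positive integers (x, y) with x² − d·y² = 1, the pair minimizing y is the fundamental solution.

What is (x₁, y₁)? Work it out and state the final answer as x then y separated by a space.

√154 = [12; 2,2,3,1,2,1,3,2,2,24, …], period ℓ=10 (even) → k=9
step 0: (12, 1)  from 12·(1,0) + (0,1)
…
step 4: (273, 22)  from 1·(211,17) + (62,5)
…
step 6: (1030, 83)  from 1·(757,61) + (273,22)
step 7: (3847, 310)  from 3·(1030,83) + (757,61)
step 8: (8724, 703)  from 2·(3847,310) + (1030,83)
step 9: (21295, 1716)  from 2·(8724,703) + (3847,310)
(x₁, y₁) = (21295, 1716);  21295² − 154·1716² = 1 ✓

21295 1716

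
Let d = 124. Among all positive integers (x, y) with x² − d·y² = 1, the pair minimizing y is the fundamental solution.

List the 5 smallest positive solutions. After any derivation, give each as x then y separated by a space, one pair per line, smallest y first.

√124 → a₀=11, period (7,2,1,1,1,…,2,7,22); ℓ=16 even so k=15
a_0=11:  p_0=11·1+0=11,  q_0=11·0+1=1
…
a_2=2:  p_2=2·78+11=167,  q_2=2·7+1=15
…
a_5=1:  p_5=1·412+245=657,  q_5=1·37+22=59
a_6=3:  p_6=3·657+412=2383,  q_6=3·59+37=214
a_7=1:  p_7=1·2383+657=3040,  q_7=1·214+59=273
a_8=4:  p_8=4·3040+2383=14543,  q_8=4·273+214=1306
a_9=1:  p_9=1·14543+3040=17583,  q_9=1·1306+273=1579
a_10=3:  p_10=3·17583+14543=67292,  q_10=3·1579+1306=6043
a_11=1:  p_11=1·67292+17583=84875,  q_11=1·6043+1579=7622
a_12=1:  p_12=1·84875+67292=152167,  q_12=1·7622+6043=13665
a_13=1:  p_13=1·152167+84875=237042,  q_13=1·13665+7622=21287
a_14=2:  p_14=2·237042+152167=626251,  q_14=2·21287+13665=56239
a_15=7:  p_15=7·626251+237042=4620799,  q_15=7·56239+21287=414960
→ (4620799, 414960).  Check: 4620799²=21351783398401, 124·414960²=21351783398400, difference 1.
k=2:  x_2 = 4620799·4620799+124·414960·414960 = 42703566796801,  y_2 = 4620799·414960+414960·4620799 = 3834893506080
k=3:  x_3 = 4620799·42703566796801+124·414960·3834893506080 = 394649197502177907199,  y_3 = 4620799·3834893506080+414960·42703566796801 = 35440544156001500880
k=4:  x_4 = 4620799·394649197502177907199+124·414960·35440544156001500880 = 3647189234337689639247667201,  y_4 = 4620799·35440544156001500880+414960·394649197502177907199 = 327527261991011323636100160
k=5:  x_5 = 4620799·3647189234337689639247667201+124·414960·327527261991011323636100160 = 33705856733676329245494460531519999,  y_5 = 4620799·327527261991011323636100160+414960·3647189234337689639247667201 = 3026875289361570825948579964954800

4620799 414960
42703566796801 3834893506080
394649197502177907199 35440544156001500880
3647189234337689639247667201 327527261991011323636100160
33705856733676329245494460531519999 3026875289361570825948579964954800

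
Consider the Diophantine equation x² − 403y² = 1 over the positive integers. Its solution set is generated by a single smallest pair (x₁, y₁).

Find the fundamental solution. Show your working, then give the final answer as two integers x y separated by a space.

669878 33369

[20; 13,2,1,3,1,3,1,2,13,40] for √403; ℓ=10 ⇒ convergent index 9
i=0: a=20 ⇒ p=20, q=1
i=1: a=13 ⇒ p=261, q=13
…
i=3: a=1 ⇒ p=803, q=40
i=4: a=3 ⇒ p=2951, q=147
i=5: a=1 ⇒ p=3754, q=187
i=6: a=3 ⇒ p=14213, q=708
i=7: a=1 ⇒ p=17967, q=895
i=8: a=2 ⇒ p=50147, q=2498
i=9: a=13 ⇒ p=669878, q=33369
(x₁, y₁) = (669878, 33369);  669878² − 403·33369² = 1 ✓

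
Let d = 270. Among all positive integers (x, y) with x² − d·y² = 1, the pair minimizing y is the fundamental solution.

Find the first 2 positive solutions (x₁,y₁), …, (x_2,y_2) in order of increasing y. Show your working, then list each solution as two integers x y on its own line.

d=270: √d = [16; 2,3,6,3,2,32] (ℓ=6, even), read p_5/q_5
i=0: a=16 ⇒ p=16, q=1
i=1: a=2 ⇒ p=33, q=2
…
i=3: a=6 ⇒ p=723, q=44
i=4: a=3 ⇒ p=2284, q=139
i=5: a=2 ⇒ p=5291, q=322
fundamental: x₁=5291, y₁=322  (since 27994681 − 270·103684 = 1)
(5291+322√270)^2 = 55989361 + 3407404√270

5291 322
55989361 3407404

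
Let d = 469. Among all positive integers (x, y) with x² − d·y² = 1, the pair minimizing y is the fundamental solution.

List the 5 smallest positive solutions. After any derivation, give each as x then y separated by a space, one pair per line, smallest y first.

√469 = [21; 1,1,1,10,6,10,1,1,1,42, …], period ℓ=10 (even) → k=9
a_0=21:  p_0=21·1+0=21,  q_0=21·0+1=1
…
a_4=10:  p_4=10·65+43=693,  q_4=10·3+2=32
…
a_6=10:  p_6=10·4223+693=42923,  q_6=10·195+32=1982
…
a_8=1:  p_8=1·47146+42923=90069,  q_8=1·2177+1982=4159
a_9=1:  p_9=1·90069+47146=137215,  q_9=1·4159+2177=6336
(x₁, y₁) = (137215, 6336);  137215² − 469·6336² = 1 ✓
k=2:  x_2 = 137215·137215+469·6336·6336 = 37655912449,  y_2 = 137215·6336+6336·137215 = 1738788480
k=3:  x_3 = 137215·37655912449+469·6336·1738788480 = 10333912053241855,  y_3 = 137215·1738788480+6336·37655912449 = 477175722560064
k=4:  x_4 = 137215·10333912053241855+469·6336·477175722560064 = 2835935484733506355201,  y_4 = 137215·477175722560064+6336·10333912053241855 = 130951333540419575040
k=5:  x_5 = 137215·2835935484733506355201+469·6336·130951333540419575040 = 778265775065082237004568575,  y_5 = 137215·130951333540419575040+6336·2835935484733506355201 = 35936974463020168255667136

137215 6336
37655912449 1738788480
10333912053241855 477175722560064
2835935484733506355201 130951333540419575040
778265775065082237004568575 35936974463020168255667136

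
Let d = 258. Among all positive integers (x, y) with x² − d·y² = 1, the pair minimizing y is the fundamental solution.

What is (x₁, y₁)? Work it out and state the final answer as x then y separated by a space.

√258 = [16; 16,32, …], period ℓ=2 (even) → k=1
k=0  a_k=16  p_k/q_k = 16/1
k=1  a_k=16  p_k/q_k = 257/16
→ (257, 16).  Check: 257²=66049, 258·16²=66048, difference 1.

257 16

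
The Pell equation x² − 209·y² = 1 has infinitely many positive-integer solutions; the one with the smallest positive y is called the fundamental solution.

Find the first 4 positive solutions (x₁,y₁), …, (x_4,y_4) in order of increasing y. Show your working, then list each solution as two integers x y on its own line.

46551 3220
4333991201 299788440
403503248748951 27910903337660
37566959460690844801 2598560922243032880

√209 = [14; 2,5,3,2,3,5,2,28, …], period ℓ=8 (even) → k=7
step 0: (14, 1)  from 14·(1,0) + (0,1)
…
step 4: (1171, 81)  from 2·(506,35) + (159,11)
step 5: (4019, 278)  from 3·(1171,81) + (506,35)
step 6: (21266, 1471)  from 5·(4019,278) + (1171,81)
step 7: (46551, 3220)  from 2·(21266,1471) + (4019,278)
→ (46551, 3220).  Check: 46551²=2166995601, 209·3220²=2166995600, difference 1.
(46551+3220√209)^2 = 4333991201 + 299788440√209
(46551+3220√209)^3 = 403503248748951 + 27910903337660√209
(46551+3220√209)^4 = 37566959460690844801 + 2598560922243032880√209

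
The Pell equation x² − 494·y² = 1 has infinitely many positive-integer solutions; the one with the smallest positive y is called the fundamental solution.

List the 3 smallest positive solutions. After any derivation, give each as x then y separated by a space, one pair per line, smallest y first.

d=494: √d = [22; 4,2,2,1,2,1,2,2,4,44] (ℓ=10, even), read p_9/q_9
step 0: (22, 1)  from 22·(1,0) + (0,1)
step 1: (89, 4)  from 4·(22,1) + (1,0)
step 2: (200, 9)  from 2·(89,4) + (22,1)
step 3: (489, 22)  from 2·(200,9) + (89,4)
step 4: (689, 31)  from 1·(489,22) + (200,9)
step 5: (1867, 84)  from 2·(689,31) + (489,22)
step 6: (2556, 115)  from 1·(1867,84) + (689,31)
step 7: (6979, 314)  from 2·(2556,115) + (1867,84)
step 8: (16514, 743)  from 2·(6979,314) + (2556,115)
step 9: (73035, 3286)  from 4·(16514,743) + (6979,314)
(x₁, y₁) = (73035, 3286);  73035² − 494·3286² = 1 ✓
k=2:  x_2 = 73035·73035+494·3286·3286 = 10668222449,  y_2 = 73035·3286+3286·73035 = 479986020
k=3:  x_3 = 73035·10668222449+494·3286·479986020 = 1558307253052395,  y_3 = 73035·479986020+3286·10668222449 = 70111557938114

73035 3286
10668222449 479986020
1558307253052395 70111557938114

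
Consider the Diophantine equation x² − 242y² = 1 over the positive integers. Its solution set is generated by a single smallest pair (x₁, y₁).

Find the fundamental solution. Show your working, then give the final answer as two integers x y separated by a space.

√242 = [15; 1,1,3,1,14,1,3,1,1,30, …], period ℓ=10 (even) → k=9
a_0=15:  p_0=15·1+0=15,  q_0=15·0+1=1
…
a_3=3:  p_3=3·31+16=109,  q_3=3·2+1=7
…
a_7=3:  p_7=3·2209+2069=8696,  q_7=3·142+133=559
a_8=1:  p_8=1·8696+2209=10905,  q_8=1·559+142=701
a_9=1:  p_9=1·10905+8696=19601,  q_9=1·701+559=1260
fundamental: x₁=19601, y₁=1260  (since 384199201 − 242·1587600 = 1)

19601 1260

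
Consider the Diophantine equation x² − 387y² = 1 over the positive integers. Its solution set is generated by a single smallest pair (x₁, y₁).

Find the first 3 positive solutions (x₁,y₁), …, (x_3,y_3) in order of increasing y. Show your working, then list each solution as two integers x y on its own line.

√387 → a₀=19, period (1,2,19,2,1,38); ℓ=6 even so k=5
k=0  a_k=19  p_k/q_k = 19/1
k=1  a_k=1  p_k/q_k = 20/1
…
k=4  a_k=2  p_k/q_k = 2341/119
k=5  a_k=1  p_k/q_k = 3482/177
→ (3482, 177).  Check: 3482²=12124324, 387·177²=12124323, difference 1.
k=2:  x_2 = 3482·3482+387·177·177 = 24248647,  y_2 = 3482·177+177·3482 = 1232628
k=3:  x_3 = 3482·24248647+387·177·1232628 = 168867574226,  y_3 = 3482·1232628+177·24248647 = 8584021215

3482 177
24248647 1232628
168867574226 8584021215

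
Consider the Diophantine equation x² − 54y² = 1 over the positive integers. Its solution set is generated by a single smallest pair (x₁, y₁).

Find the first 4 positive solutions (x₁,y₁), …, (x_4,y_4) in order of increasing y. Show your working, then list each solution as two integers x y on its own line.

485 66
470449 64020
456335045 62099334
442644523201 60236289960

[7; 2,1,6,1,2,14] for √54; ℓ=6 ⇒ convergent index 5
step 0: (7, 1)  from 7·(1,0) + (0,1)
…
step 2: (22, 3)  from 1·(15,2) + (7,1)
…
step 4: (169, 23)  from 1·(147,20) + (22,3)
step 5: (485, 66)  from 2·(169,23) + (147,20)
(x₁, y₁) = (485, 66);  485² − 54·66² = 1 ✓
(x_2, y_2) = (485·485 + 54·66·66, 485·66 + 66·485) = (470449, 64020)
(x_3, y_3) = (485·470449 + 54·66·64020, 485·64020 + 66·470449) = (456335045, 62099334)
(x_4, y_4) = (485·456335045 + 54·66·62099334, 485·62099334 + 66·456335045) = (442644523201, 60236289960)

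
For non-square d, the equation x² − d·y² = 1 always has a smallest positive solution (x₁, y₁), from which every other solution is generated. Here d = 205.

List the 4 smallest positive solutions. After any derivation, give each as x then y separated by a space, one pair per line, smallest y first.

[14; 3,6,1,4,1,6,3,28] for √205; ℓ=8 ⇒ convergent index 7
a_0=14:  p_0=14·1+0=14,  q_0=14·0+1=1
a_1=3:  p_1=3·14+1=43,  q_1=3·1+0=3
a_2=6:  p_2=6·43+14=272,  q_2=6·3+1=19
…
a_4=4:  p_4=4·315+272=1532,  q_4=4·22+19=107
a_5=1:  p_5=1·1532+315=1847,  q_5=1·107+22=129
a_6=6:  p_6=6·1847+1532=12614,  q_6=6·129+107=881
a_7=3:  p_7=3·12614+1847=39689,  q_7=3·881+129=2772
(x₁, y₁) = (39689, 2772);  39689² − 205·2772² = 1 ✓
k=2:  x_2 = 39689·39689+205·2772·2772 = 3150433441,  y_2 = 39689·2772+2772·39689 = 220035816
k=3:  x_3 = 39689·3150433441+205·2772·220035816 = 250075105640009,  y_3 = 39689·220035816+2772·3150433441 = 17466002999676
k=4:  x_4 = 39689·250075105640009+205·2772·17466002999676 = 19850461732342200961,  y_4 = 39689·17466002999676+2772·250075105640009 = 1386416385888245712

39689 2772
3150433441 220035816
250075105640009 17466002999676
19850461732342200961 1386416385888245712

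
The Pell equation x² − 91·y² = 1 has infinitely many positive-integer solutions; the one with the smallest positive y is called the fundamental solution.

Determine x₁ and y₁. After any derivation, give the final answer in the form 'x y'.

1574 165

√91 = [9; 1,1,5,1,5,1,1,18, …], period ℓ=8 (even) → k=7
k=0  a_k=9  p_k/q_k = 9/1
…
k=2  a_k=1  p_k/q_k = 19/2
k=3  a_k=5  p_k/q_k = 105/11
…
k=5  a_k=5  p_k/q_k = 725/76
k=6  a_k=1  p_k/q_k = 849/89
k=7  a_k=1  p_k/q_k = 1574/165
fundamental: x₁=1574, y₁=165  (since 2477476 − 91·27225 = 1)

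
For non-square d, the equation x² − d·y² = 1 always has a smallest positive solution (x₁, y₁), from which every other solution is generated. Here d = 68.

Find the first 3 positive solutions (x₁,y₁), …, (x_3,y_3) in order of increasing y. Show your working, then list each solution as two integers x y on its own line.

√68 = [8; 4,16, …], period ℓ=2 (even) → k=1
a_0=8:  p_0=8·1+0=8,  q_0=8·0+1=1
a_1=4:  p_1=4·8+1=33,  q_1=4·1+0=4
→ (33, 4).  Check: 33²=1089, 68·4²=1088, difference 1.
(x_2, y_2) = (33·33 + 68·4·4, 33·4 + 4·33) = (2177, 264)
(x_3, y_3) = (33·2177 + 68·4·264, 33·264 + 4·2177) = (143649, 17420)

33 4
2177 264
143649 17420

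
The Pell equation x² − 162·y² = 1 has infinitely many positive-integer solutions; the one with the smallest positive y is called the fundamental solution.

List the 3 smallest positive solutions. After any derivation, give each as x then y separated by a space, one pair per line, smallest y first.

d=162: √d = [12; 1,2,1,2,12,2,1,2,1,24] (ℓ=10, even), read p_9/q_9
k=0  a_k=12  p_k/q_k = 12/1
k=1  a_k=1  p_k/q_k = 13/1
…
k=3  a_k=1  p_k/q_k = 51/4
…
k=8  a_k=2  p_k/q_k = 14268/1121
k=9  a_k=1  p_k/q_k = 19601/1540
(x₁, y₁) = (19601, 1540);  19601² − 162·1540² = 1 ✓
(19601+1540√162)^2 = 768398401 + 60371080√162
(19601+1540√162)^3 = 30122754096401 + 2366667076620√162

19601 1540
768398401 60371080
30122754096401 2366667076620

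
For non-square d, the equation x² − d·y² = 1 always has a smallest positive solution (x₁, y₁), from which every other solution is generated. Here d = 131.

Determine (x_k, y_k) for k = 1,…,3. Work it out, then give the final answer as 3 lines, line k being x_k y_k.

d=131: √d = [11; 2,4,11,4,2,22] (ℓ=6, even), read p_5/q_5
step 0: (11, 1)  from 11·(1,0) + (0,1)
step 1: (23, 2)  from 2·(11,1) + (1,0)
step 2: (103, 9)  from 4·(23,2) + (11,1)
…
step 4: (4727, 413)  from 4·(1156,101) + (103,9)
step 5: (10610, 927)  from 2·(4727,413) + (1156,101)
(x₁, y₁) = (10610, 927);  10610² − 131·927² = 1 ✓
n=2: (10610,927)∘(10610,927) = (10610·10610+131·927·927, 10610·927+927·10610) = (225144199,19670940)
n=3: (225144199,19670940)∘(10610,927) = (10610·225144199+131·927·19670940, 10610·19670940+927·225144199) = (4777559892170,417417345873)

10610 927
225144199 19670940
4777559892170 417417345873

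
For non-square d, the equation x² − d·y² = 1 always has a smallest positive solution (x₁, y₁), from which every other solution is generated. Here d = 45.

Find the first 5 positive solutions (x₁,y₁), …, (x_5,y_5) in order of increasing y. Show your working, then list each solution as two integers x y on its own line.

161 24
51841 7728
16692641 2488392
5374978561 801254496
1730726404001 258001459320

d=45: √d = [6; 1,2,2,2,1,12] (ℓ=6, even), read p_5/q_5
i=0: a=6 ⇒ p=6, q=1
i=1: a=1 ⇒ p=7, q=1
…
i=4: a=2 ⇒ p=114, q=17
i=5: a=1 ⇒ p=161, q=24
fundamental: x₁=161, y₁=24  (since 25921 − 45·576 = 1)
k=2:  x_2 = 161·161+45·24·24 = 51841,  y_2 = 161·24+24·161 = 7728
k=3:  x_3 = 161·51841+45·24·7728 = 16692641,  y_3 = 161·7728+24·51841 = 2488392
k=4:  x_4 = 161·16692641+45·24·2488392 = 5374978561,  y_4 = 161·2488392+24·16692641 = 801254496
k=5:  x_5 = 161·5374978561+45·24·801254496 = 1730726404001,  y_5 = 161·801254496+24·5374978561 = 258001459320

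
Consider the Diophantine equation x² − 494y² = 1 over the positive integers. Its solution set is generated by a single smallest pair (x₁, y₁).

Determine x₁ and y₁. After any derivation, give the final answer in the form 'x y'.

73035 3286

√494 = [22; 4,2,2,1,2,1,2,2,4,44, …], period ℓ=10 (even) → k=9
k=0  a_k=22  p_k/q_k = 22/1
k=1  a_k=4  p_k/q_k = 89/4
…
k=7  a_k=2  p_k/q_k = 6979/314
k=8  a_k=2  p_k/q_k = 16514/743
k=9  a_k=4  p_k/q_k = 73035/3286
fundamental: x₁=73035, y₁=3286  (since 5334111225 − 494·10797796 = 1)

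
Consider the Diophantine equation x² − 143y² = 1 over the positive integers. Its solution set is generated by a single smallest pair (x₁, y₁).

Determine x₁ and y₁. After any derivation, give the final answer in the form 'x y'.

12 1

[11; 1,22] for √143; ℓ=2 ⇒ convergent index 1
a_0=11:  p_0=11·1+0=11,  q_0=11·0+1=1
a_1=1:  p_1=1·11+1=12,  q_1=1·1+0=1
fundamental: x₁=12, y₁=1  (since 144 − 143·1 = 1)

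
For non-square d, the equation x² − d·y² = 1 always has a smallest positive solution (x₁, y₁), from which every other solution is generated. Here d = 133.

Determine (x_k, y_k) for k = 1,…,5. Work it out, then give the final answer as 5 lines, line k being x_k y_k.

2588599 224460
13401689565601 1162073863080
69383200415647777399 6016286479789825380
359210566425477440164982401 31147506330593762303822160
1859704226076779569066850908714999 161256807479731348725343689282300

√133 → a₀=11, period (1,1,7,5,1,…,1,1,22); ℓ=16 even so k=15
step 0: (11, 1)  from 11·(1,0) + (0,1)
step 1: (12, 1)  from 1·(11,1) + (1,0)
…
step 10: (18948, 1643)  from 1·(10979,952) + (7969,691)
…
step 14: (1378591, 119539)  from 1·(1210008,104921) + (168583,14618)
step 15: (2588599, 224460)  from 1·(1378591,119539) + (1210008,104921)
(x₁, y₁) = (2588599, 224460);  2588599² − 133·224460² = 1 ✓
n=2: (2588599,224460)∘(2588599,224460) = (2588599·2588599+133·224460·224460, 2588599·224460+224460·2588599) = (13401689565601,1162073863080)
n=3: (13401689565601,1162073863080)∘(2588599,224460) = (2588599·13401689565601+133·224460·1162073863080, 2588599·1162073863080+224460·13401689565601) = (69383200415647777399,6016286479789825380)
n=4: (69383200415647777399,6016286479789825380)∘(2588599,224460) = (2588599·69383200415647777399+133·224460·6016286479789825380, 2588599·6016286479789825380+224460·69383200415647777399) = (359210566425477440164982401,31147506330593762303822160)
n=5: (359210566425477440164982401,31147506330593762303822160)∘(2588599,224460) = (2588599·359210566425477440164982401+133·224460·31147506330593762303822160, 2588599·31147506330593762303822160+224460·359210566425477440164982401) = (1859704226076779569066850908714999,161256807479731348725343689282300)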